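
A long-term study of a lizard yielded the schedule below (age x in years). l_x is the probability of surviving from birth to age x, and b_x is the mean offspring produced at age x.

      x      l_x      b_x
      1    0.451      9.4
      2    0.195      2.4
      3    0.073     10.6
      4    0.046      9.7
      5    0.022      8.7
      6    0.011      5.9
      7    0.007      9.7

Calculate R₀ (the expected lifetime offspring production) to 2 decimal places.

6.25

R₀ = Σ l_x b_x:
  age 1: 0.451 × 9.4 = 4.2394
  age 2: 0.195 × 2.4 = 0.4680
  age 3: 0.073 × 10.6 = 0.7738
  age 4: 0.046 × 9.7 = 0.4462
  age 5: 0.022 × 8.7 = 0.1914
  age 6: 0.011 × 5.9 = 0.0649
  age 7: 0.007 × 9.7 = 0.0679
R₀ = 4.2394 + 0.4680 + 0.7738 + 0.4462 + 0.1914 + 0.0649 + 0.0679 = 6.2516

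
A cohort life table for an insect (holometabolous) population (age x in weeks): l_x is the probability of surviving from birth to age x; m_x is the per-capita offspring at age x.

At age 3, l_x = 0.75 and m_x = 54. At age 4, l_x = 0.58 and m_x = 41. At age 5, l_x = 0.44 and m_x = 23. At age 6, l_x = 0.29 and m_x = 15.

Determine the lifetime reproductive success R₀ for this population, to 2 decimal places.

78.75

R₀ = Σ l_x m_x:
  age 3: 0.75 × 54 = 40.5000
  age 4: 0.58 × 41 = 23.7800
  age 5: 0.44 × 23 = 10.1200
  age 6: 0.29 × 15 = 4.3500
R₀ = 40.5000 + 23.7800 + 10.1200 + 4.3500 = 78.7500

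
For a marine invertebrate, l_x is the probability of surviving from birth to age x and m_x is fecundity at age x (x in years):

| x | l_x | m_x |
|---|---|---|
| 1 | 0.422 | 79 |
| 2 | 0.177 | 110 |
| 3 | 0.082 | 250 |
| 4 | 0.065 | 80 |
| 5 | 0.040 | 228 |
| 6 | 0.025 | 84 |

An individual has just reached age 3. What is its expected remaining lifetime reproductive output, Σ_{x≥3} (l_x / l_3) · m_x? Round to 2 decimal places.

450.24

l_3 = 0.082. Conditional survival from age 3 to x is l_x / l_3.
  x=3: (0.082/0.082) × 250 = 250.0000
  x=4: (0.065/0.082) × 80 = 63.4146
  x=5: (0.040/0.082) × 228 = 111.2195
  x=6: (0.025/0.082) × 84 = 25.6098
Sum = 250.0000 + 63.4146 + 111.2195 + 25.6098 = 450.2439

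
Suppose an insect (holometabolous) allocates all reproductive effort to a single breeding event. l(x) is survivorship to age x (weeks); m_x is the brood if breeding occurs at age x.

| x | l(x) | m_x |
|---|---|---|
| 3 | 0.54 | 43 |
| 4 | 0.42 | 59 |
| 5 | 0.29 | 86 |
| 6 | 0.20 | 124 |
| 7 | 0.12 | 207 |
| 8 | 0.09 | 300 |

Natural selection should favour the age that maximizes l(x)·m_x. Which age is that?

Expected offspring if breeding at age x = l(x) × m_x:
  age 3: 0.54 × 43 = 23.220
  age 4: 0.42 × 59 = 24.780
  age 5: 0.29 × 86 = 24.940
  age 6: 0.20 × 124 = 24.800
  age 7: 0.12 × 207 = 24.840
  age 8: 0.09 × 300 = 27.000
Maximum at age 8 (27.000).

8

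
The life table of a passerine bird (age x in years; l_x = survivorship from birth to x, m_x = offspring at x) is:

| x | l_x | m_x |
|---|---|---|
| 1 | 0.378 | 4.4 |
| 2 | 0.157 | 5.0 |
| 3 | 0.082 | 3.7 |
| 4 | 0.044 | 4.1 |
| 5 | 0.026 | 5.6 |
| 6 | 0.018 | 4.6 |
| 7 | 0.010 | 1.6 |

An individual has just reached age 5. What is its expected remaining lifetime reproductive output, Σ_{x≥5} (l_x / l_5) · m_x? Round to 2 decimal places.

l_5 = 0.026. Conditional survival from age 5 to x is l_x / l_5.
  x=5: (0.026/0.026) × 5.6 = 5.6000
  x=6: (0.018/0.026) × 4.6 = 3.1846
  x=7: (0.010/0.026) × 1.6 = 0.6154
Sum = 5.6000 + 3.1846 + 0.6154 = 9.4000

9.40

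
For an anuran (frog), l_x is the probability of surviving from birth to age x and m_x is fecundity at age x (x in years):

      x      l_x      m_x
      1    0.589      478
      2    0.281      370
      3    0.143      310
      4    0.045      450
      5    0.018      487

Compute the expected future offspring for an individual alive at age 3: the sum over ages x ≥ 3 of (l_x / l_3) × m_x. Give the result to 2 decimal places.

l_3 = 0.143. Conditional survival from age 3 to x is l_x / l_3.
  x=3: (0.143/0.143) × 310 = 310.0000
  x=4: (0.045/0.143) × 450 = 141.6084
  x=5: (0.018/0.143) × 487 = 61.3007
Sum = 310.0000 + 141.6084 + 61.3007 = 512.9091

512.91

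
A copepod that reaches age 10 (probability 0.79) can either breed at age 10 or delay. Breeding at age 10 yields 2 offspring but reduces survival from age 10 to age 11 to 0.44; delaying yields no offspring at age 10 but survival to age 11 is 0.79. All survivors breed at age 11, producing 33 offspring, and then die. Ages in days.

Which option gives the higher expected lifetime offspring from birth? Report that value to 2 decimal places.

breed at age 10: R₀ = 0.79 × (2 + 0.44 × 33) = 0.79 × 16.5200 = 13.0508
delay to age 11: R₀ = 0.79 × (0.79 × 33) = 0.79 × 26.0700 = 20.5953
Higher: delay to age 11 (20.5953).

20.60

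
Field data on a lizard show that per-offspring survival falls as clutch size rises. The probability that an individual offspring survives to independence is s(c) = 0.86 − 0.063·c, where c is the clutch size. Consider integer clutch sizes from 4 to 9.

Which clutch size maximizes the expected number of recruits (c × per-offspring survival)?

7

Expected recruits = c × s(c):
  c=4: 4 × 0.608 = 2.432
  c=5: 5 × 0.545 = 2.725
  c=6: 6 × 0.482 = 2.892
  c=7: 7 × 0.419 = 2.933
  c=8: 8 × 0.356 = 2.848
  c=9: 9 × 0.293 = 2.637
Maximum at c = 7 (2.933 recruits).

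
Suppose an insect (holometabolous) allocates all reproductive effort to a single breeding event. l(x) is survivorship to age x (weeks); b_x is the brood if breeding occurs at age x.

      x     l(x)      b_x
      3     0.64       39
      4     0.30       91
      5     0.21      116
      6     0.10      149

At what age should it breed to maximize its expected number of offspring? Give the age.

4

Expected offspring if breeding at age x = l(x) × b_x:
  age 3: 0.64 × 39 = 24.960
  age 4: 0.30 × 91 = 27.300
  age 5: 0.21 × 116 = 24.360
  age 6: 0.10 × 149 = 14.900
Maximum at age 4 (27.300).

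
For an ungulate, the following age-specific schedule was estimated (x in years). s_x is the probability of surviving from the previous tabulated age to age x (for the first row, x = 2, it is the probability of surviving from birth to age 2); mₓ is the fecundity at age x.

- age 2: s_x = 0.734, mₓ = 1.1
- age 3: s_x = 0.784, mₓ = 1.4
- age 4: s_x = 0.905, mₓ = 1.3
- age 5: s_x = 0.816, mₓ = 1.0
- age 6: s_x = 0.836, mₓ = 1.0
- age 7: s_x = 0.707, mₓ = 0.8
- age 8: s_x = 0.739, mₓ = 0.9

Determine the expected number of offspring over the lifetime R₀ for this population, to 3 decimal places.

3.438

Survivorship from birth: l_x = s_2·s_3·…·s_x.
  l_2 = 0.73400
  l_3 = 0.57546
  l_4 = 0.52079
  l_5 = 0.42496
  l_6 = 0.35527
  l_7 = 0.25118
  l_8 = 0.18562
R₀ = Σ l_x mₓ:
  age 2: 0.73400 × 1.1 = 0.8074
  age 3: 0.57546 × 1.4 = 0.8056
  age 4: 0.52079 × 1.3 = 0.6770
  age 5: 0.42496 × 1.0 = 0.4250
  age 6: 0.35527 × 1.0 = 0.3553
  age 7: 0.25118 × 0.8 = 0.2009
  age 8: 0.18562 × 0.9 = 0.1671
R₀ = 0.8074 + 0.8056 + 0.6770 + 0.4250 + 0.3553 + 0.2009 + 0.1671 = 3.4383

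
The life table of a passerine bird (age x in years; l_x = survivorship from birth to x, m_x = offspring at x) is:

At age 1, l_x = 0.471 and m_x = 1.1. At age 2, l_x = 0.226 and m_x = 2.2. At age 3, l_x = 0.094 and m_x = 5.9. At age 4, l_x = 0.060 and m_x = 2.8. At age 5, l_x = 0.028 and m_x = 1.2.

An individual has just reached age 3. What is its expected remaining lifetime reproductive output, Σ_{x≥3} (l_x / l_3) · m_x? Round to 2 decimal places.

8.04

l_3 = 0.094. Conditional survival from age 3 to x is l_x / l_3.
  x=3: (0.094/0.094) × 5.9 = 5.9000
  x=4: (0.060/0.094) × 2.8 = 1.7872
  x=5: (0.028/0.094) × 1.2 = 0.3574
Sum = 5.9000 + 1.7872 + 0.3574 = 8.0447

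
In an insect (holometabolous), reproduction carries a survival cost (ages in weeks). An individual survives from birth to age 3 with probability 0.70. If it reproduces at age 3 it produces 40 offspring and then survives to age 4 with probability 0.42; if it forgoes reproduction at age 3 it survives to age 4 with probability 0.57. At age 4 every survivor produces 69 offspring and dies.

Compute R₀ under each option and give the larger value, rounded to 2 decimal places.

48.29

breed at age 3: R₀ = 0.70 × (40 + 0.42 × 69) = 0.70 × 68.9800 = 48.2860
delay to age 4: R₀ = 0.70 × (0.57 × 69) = 0.70 × 39.3300 = 27.5310
Higher: breed at age 3 (48.2860).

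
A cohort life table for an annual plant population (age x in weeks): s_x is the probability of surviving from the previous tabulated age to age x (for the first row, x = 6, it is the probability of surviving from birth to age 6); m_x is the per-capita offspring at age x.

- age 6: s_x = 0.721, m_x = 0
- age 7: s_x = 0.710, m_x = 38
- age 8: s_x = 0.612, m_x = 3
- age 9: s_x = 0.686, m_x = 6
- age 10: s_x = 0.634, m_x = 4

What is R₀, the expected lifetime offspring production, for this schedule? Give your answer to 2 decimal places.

22.23

Survivorship from birth: l_x = s_6·s_7·…·s_x.
  l_6 = 0.72100
  l_7 = 0.51191
  l_8 = 0.31329
  l_9 = 0.21492
  l_10 = 0.13626
R₀ = Σ l_x m_x:
  age 6: 0.72100 × 0 = 0.0000
  age 7: 0.51191 × 38 = 19.4526
  age 8: 0.31329 × 3 = 0.9399
  age 9: 0.21492 × 6 = 1.2895
  age 10: 0.13626 × 4 = 0.5450
R₀ = 0.0000 + 19.4526 + 0.9399 + 1.2895 + 0.5450 = 22.2270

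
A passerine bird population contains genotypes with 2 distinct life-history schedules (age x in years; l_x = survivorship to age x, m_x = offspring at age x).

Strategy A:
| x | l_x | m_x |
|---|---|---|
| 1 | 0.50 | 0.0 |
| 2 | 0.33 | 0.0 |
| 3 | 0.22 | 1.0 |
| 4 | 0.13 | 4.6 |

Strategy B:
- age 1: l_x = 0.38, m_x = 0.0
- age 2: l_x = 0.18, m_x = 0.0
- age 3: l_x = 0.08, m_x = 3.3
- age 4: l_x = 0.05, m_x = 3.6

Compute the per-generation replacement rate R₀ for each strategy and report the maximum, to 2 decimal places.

Strategy A: R₀ = 0.50×0.0 + 0.33×0.0 + 0.22×1.0 + 0.13×4.6 = 0.8180
Strategy B: R₀ = 0.38×0.0 + 0.18×0.0 + 0.08×3.3 + 0.05×3.6 = 0.4440
Highest R₀: strategy A with 0.8180.

0.82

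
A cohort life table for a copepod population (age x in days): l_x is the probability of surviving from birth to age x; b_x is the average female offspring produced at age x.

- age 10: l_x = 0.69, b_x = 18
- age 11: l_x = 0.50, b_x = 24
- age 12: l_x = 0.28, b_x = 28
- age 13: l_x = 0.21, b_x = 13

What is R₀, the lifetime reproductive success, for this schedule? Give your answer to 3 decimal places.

34.990

R₀ = Σ l_x b_x:
  age 10: 0.69 × 18 = 12.4200
  age 11: 0.50 × 24 = 12.0000
  age 12: 0.28 × 28 = 7.8400
  age 13: 0.21 × 13 = 2.7300
R₀ = 12.4200 + 12.0000 + 7.8400 + 2.7300 = 34.9900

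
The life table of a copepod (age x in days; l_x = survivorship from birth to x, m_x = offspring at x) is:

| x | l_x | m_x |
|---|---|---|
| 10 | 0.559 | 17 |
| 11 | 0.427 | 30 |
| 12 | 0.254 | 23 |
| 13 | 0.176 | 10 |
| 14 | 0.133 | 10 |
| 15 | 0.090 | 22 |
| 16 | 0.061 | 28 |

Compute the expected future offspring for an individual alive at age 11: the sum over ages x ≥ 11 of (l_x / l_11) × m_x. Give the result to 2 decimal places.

59.56

l_11 = 0.427. Conditional survival from age 11 to x is l_x / l_11.
  x=11: (0.427/0.427) × 30 = 30.0000
  x=12: (0.254/0.427) × 23 = 13.6815
  x=13: (0.176/0.427) × 10 = 4.1218
  x=14: (0.133/0.427) × 10 = 3.1148
  x=15: (0.090/0.427) × 22 = 4.6370
  x=16: (0.061/0.427) × 28 = 4.0000
Sum = 30.0000 + 13.6815 + 4.1218 + 3.1148 + 4.6370 + 4.0000 = 59.5550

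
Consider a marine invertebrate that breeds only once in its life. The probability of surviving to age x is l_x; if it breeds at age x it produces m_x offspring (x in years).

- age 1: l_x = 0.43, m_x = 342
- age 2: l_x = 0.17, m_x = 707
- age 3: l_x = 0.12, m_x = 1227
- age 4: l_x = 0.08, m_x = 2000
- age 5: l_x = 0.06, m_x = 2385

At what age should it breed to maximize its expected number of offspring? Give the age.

Expected offspring if breeding at age x = l_x × m_x:
  age 1: 0.43 × 342 = 147.060
  age 2: 0.17 × 707 = 120.190
  age 3: 0.12 × 1227 = 147.240
  age 4: 0.08 × 2000 = 160.000
  age 5: 0.06 × 2385 = 143.100
Maximum at age 4 (160.000).

4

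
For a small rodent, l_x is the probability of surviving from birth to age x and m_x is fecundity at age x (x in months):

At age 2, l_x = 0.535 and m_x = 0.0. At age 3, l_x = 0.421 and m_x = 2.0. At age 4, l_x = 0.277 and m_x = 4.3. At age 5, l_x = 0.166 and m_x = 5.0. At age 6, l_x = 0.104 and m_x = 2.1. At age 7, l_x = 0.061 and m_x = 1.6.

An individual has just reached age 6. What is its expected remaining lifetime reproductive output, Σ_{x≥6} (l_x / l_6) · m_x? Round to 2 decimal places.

l_6 = 0.104. Conditional survival from age 6 to x is l_x / l_6.
  x=6: (0.104/0.104) × 2.1 = 2.1000
  x=7: (0.061/0.104) × 1.6 = 0.9385
Sum = 2.1000 + 0.9385 = 3.0385

3.04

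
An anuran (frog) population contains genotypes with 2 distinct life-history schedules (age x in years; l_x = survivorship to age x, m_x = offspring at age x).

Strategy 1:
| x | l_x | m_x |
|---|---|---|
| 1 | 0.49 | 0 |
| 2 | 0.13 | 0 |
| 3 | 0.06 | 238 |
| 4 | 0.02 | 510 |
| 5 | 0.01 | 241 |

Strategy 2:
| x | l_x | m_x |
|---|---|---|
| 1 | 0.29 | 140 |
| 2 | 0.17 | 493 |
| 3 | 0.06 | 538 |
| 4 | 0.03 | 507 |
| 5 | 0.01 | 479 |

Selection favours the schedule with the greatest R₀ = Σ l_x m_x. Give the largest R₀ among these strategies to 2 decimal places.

176.69

Strategy 1: R₀ = 0.49×0 + 0.13×0 + 0.06×238 + 0.02×510 + 0.01×241 = 26.8900
Strategy 2: R₀ = 0.29×140 + 0.17×493 + 0.06×538 + 0.03×507 + 0.01×479 = 176.6900
Highest R₀: strategy 2 with 176.6900.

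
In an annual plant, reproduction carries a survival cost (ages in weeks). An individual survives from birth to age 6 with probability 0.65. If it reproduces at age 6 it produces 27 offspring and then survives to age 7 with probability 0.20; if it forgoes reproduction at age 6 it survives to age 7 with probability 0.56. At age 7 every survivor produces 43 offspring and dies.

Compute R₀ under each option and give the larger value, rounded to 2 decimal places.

breed at age 6: R₀ = 0.65 × (27 + 0.20 × 43) = 0.65 × 35.6000 = 23.1400
delay to age 7: R₀ = 0.65 × (0.56 × 43) = 0.65 × 24.0800 = 15.6520
Higher: breed at age 6 (23.1400).

23.14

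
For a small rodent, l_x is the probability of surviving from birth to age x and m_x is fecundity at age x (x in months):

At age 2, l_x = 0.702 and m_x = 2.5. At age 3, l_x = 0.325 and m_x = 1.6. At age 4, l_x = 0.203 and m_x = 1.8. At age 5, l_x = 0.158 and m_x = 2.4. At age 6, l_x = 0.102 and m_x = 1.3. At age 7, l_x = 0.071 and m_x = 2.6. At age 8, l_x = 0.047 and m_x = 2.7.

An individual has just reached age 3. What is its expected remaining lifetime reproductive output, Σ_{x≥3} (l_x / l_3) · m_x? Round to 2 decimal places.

5.26

l_3 = 0.325. Conditional survival from age 3 to x is l_x / l_3.
  x=3: (0.325/0.325) × 1.6 = 1.6000
  x=4: (0.203/0.325) × 1.8 = 1.1243
  x=5: (0.158/0.325) × 2.4 = 1.1668
  x=6: (0.102/0.325) × 1.3 = 0.4080
  x=7: (0.071/0.325) × 2.6 = 0.5680
  x=8: (0.047/0.325) × 2.7 = 0.3905
Sum = 1.6000 + 1.1243 + 1.1668 + 0.4080 + 0.5680 + 0.3905 = 5.2575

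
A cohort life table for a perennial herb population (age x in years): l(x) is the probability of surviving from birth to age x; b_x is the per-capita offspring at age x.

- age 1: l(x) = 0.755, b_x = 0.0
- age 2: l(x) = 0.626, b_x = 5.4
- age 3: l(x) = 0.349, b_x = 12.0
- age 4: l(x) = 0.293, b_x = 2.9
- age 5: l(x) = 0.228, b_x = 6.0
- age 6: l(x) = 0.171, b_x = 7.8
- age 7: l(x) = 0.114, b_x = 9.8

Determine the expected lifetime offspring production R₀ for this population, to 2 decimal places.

12.24

R₀ = Σ l(x) b_x:
  age 1: 0.755 × 0.0 = 0.0000
  age 2: 0.626 × 5.4 = 3.3804
  age 3: 0.349 × 12.0 = 4.1880
  age 4: 0.293 × 2.9 = 0.8497
  age 5: 0.228 × 6.0 = 1.3680
  age 6: 0.171 × 7.8 = 1.3338
  age 7: 0.114 × 9.8 = 1.1172
R₀ = 0.0000 + 3.3804 + 4.1880 + 0.8497 + 1.3680 + 1.3338 + 1.1172 = 12.2371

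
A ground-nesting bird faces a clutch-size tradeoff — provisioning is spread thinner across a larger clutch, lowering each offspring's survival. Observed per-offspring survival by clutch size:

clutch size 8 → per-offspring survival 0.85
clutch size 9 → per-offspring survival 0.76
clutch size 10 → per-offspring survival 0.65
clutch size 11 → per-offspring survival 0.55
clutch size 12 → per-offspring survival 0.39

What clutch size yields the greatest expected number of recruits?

Expected recruits = c × s(c):
  c=8: 8 × 0.85 = 6.800
  c=9: 9 × 0.76 = 6.840
  c=10: 10 × 0.65 = 6.500
  c=11: 11 × 0.55 = 6.050
  c=12: 12 × 0.39 = 4.680
Maximum at c = 9 (6.840 recruits).

9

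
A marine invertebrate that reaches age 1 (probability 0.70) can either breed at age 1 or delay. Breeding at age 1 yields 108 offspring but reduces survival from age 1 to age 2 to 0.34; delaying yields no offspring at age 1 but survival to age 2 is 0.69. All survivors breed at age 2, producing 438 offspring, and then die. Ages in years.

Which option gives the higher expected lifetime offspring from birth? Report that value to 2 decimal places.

breed at age 1: R₀ = 0.70 × (108 + 0.34 × 438) = 0.70 × 256.9200 = 179.8440
delay to age 2: R₀ = 0.70 × (0.69 × 438) = 0.70 × 302.2200 = 211.5540
Higher: delay to age 2 (211.5540).

211.55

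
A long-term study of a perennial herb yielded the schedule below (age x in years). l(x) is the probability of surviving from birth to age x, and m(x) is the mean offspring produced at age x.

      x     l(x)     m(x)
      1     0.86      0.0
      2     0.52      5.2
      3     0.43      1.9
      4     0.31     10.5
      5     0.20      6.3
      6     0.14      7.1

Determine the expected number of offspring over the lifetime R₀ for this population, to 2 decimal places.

R₀ = Σ l(x) m(x):
  age 1: 0.86 × 0.0 = 0.0000
  age 2: 0.52 × 5.2 = 2.7040
  age 3: 0.43 × 1.9 = 0.8170
  age 4: 0.31 × 10.5 = 3.2550
  age 5: 0.20 × 6.3 = 1.2600
  age 6: 0.14 × 7.1 = 0.9940
R₀ = 0.0000 + 2.7040 + 0.8170 + 3.2550 + 1.2600 + 0.9940 = 9.0300

9.03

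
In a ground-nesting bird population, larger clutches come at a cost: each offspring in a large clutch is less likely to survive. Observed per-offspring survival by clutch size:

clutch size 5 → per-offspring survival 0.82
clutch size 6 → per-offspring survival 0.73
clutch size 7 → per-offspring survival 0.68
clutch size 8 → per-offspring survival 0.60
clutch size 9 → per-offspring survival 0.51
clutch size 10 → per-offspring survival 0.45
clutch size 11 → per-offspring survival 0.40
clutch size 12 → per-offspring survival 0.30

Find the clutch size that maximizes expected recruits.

Expected recruits = c × s(c):
  c=5: 5 × 0.82 = 4.100
  c=6: 6 × 0.73 = 4.380
  c=7: 7 × 0.68 = 4.760
  c=8: 8 × 0.60 = 4.800
  c=9: 9 × 0.51 = 4.590
  c=10: 10 × 0.45 = 4.500
  c=11: 11 × 0.40 = 4.400
  c=12: 12 × 0.30 = 3.600
Maximum at c = 8 (4.800 recruits).

8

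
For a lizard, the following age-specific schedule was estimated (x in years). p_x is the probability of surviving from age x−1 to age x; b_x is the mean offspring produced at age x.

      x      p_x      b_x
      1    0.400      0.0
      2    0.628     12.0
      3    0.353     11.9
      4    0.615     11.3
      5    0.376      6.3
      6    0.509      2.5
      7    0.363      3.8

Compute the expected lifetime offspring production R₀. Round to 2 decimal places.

Survivorship from birth: l_x = p_1·p_2·…·p_x.
  l_1 = 0.40000
  l_2 = 0.25120
  l_3 = 0.08867
  l_4 = 0.05453
  l_5 = 0.02050
  l_6 = 0.01044
  l_7 = 0.00379
R₀ = Σ l_x b_x:
  age 1: 0.40000 × 0.0 = 0.0000
  age 2: 0.25120 × 12.0 = 3.0144
  age 3: 0.08867 × 11.9 = 1.0552
  age 4: 0.05453 × 11.3 = 0.6162
  age 5: 0.02050 × 6.3 = 0.1292
  age 6: 0.01044 × 2.5 = 0.0261
  age 7: 0.00379 × 3.8 = 0.0144
R₀ = 0.0000 + 3.0144 + 1.0552 + 0.6162 + 0.1292 + 0.0261 + 0.0144 = 4.8554

4.86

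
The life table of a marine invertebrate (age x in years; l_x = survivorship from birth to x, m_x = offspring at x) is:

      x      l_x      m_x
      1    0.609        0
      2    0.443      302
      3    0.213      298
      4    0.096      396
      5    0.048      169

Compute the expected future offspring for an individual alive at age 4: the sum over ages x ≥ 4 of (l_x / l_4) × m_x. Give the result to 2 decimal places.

480.50

l_4 = 0.096. Conditional survival from age 4 to x is l_x / l_4.
  x=4: (0.096/0.096) × 396 = 396.0000
  x=5: (0.048/0.096) × 169 = 84.5000
Sum = 396.0000 + 84.5000 = 480.5000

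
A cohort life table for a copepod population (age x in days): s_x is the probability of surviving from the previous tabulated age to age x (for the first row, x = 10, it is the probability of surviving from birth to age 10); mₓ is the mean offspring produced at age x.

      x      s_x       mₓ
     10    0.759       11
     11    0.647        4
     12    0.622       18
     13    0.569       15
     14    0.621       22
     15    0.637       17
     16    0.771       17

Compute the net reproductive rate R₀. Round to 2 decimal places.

22.86

Survivorship from birth: l_x = s_10·s_11·…·s_x.
  l_10 = 0.75900
  l_11 = 0.49107
  l_12 = 0.30545
  l_13 = 0.17380
  l_14 = 0.10793
  l_15 = 0.06875
  l_16 = 0.05301
R₀ = Σ l_x mₓ:
  age 10: 0.75900 × 11 = 8.3490
  age 11: 0.49107 × 4 = 1.9643
  age 12: 0.30545 × 18 = 5.4981
  age 13: 0.17380 × 15 = 2.6070
  age 14: 0.10793 × 22 = 2.3745
  age 15: 0.06875 × 17 = 1.1688
  age 16: 0.05301 × 17 = 0.9012
R₀ = 8.3490 + 1.9643 + 5.4981 + 2.6070 + 2.3745 + 1.1688 + 0.9012 = 22.8628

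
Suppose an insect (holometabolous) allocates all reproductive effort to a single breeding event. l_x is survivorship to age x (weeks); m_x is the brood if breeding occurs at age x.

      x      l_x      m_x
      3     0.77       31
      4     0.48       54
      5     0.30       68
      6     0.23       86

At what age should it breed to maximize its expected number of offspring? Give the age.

Expected offspring if breeding at age x = l_x × m_x:
  age 3: 0.77 × 31 = 23.870
  age 4: 0.48 × 54 = 25.920
  age 5: 0.30 × 68 = 20.400
  age 6: 0.23 × 86 = 19.780
Maximum at age 4 (25.920).

4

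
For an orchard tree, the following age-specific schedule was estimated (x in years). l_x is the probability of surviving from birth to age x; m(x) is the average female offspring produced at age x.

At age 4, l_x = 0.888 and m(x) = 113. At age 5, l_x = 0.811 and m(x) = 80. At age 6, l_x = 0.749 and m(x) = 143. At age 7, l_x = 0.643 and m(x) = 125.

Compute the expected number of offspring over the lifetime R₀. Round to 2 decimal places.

352.71

R₀ = Σ l_x m(x):
  age 4: 0.888 × 113 = 100.3440
  age 5: 0.811 × 80 = 64.8800
  age 6: 0.749 × 143 = 107.1070
  age 7: 0.643 × 125 = 80.3750
R₀ = 100.3440 + 64.8800 + 107.1070 + 80.3750 = 352.7060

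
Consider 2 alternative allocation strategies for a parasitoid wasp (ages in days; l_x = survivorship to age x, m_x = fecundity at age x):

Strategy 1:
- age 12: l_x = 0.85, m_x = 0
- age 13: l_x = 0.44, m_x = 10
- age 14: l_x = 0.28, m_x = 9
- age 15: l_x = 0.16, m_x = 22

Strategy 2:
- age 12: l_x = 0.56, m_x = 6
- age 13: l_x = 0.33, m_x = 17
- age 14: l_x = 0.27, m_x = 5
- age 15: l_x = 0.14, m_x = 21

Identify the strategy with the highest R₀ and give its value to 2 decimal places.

Strategy 1: R₀ = 0.85×0 + 0.44×10 + 0.28×9 + 0.16×22 = 10.4400
Strategy 2: R₀ = 0.56×6 + 0.33×17 + 0.27×5 + 0.14×21 = 13.2600
Highest R₀: strategy 2 with 13.2600.

13.26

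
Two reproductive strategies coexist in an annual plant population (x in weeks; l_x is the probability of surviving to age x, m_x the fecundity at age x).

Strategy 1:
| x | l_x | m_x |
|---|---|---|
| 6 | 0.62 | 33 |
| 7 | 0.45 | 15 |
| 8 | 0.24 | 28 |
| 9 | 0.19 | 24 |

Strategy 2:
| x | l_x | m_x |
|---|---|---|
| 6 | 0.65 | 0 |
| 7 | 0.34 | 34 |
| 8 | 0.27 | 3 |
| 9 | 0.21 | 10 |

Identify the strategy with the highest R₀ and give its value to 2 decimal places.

Strategy 1: R₀ = 0.62×33 + 0.45×15 + 0.24×28 + 0.19×24 = 38.4900
Strategy 2: R₀ = 0.65×0 + 0.34×34 + 0.27×3 + 0.21×10 = 14.4700
Highest R₀: strategy 1 with 38.4900.

38.49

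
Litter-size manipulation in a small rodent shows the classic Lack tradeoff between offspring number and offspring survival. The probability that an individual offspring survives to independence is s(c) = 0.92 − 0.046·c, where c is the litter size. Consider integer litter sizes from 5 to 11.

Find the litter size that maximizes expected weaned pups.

10

Expected weaned pups = c × s(c):
  c=5: 5 × 0.690 = 3.450
  c=6: 6 × 0.644 = 3.864
  c=7: 7 × 0.598 = 4.186
  c=8: 8 × 0.552 = 4.416
  c=9: 9 × 0.506 = 4.554
  c=10: 10 × 0.460 = 4.600
  c=11: 11 × 0.414 = 4.554
Maximum at c = 10 (4.600 weaned pups).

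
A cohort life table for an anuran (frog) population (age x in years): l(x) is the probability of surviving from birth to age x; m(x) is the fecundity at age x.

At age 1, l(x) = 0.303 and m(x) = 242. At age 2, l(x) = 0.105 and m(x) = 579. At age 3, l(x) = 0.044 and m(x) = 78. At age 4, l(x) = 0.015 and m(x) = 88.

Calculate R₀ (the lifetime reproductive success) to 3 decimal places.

R₀ = Σ l(x) m(x):
  age 1: 0.303 × 242 = 73.3260
  age 2: 0.105 × 579 = 60.7950
  age 3: 0.044 × 78 = 3.4320
  age 4: 0.015 × 88 = 1.3200
R₀ = 73.3260 + 60.7950 + 3.4320 + 1.3200 = 138.8730

138.873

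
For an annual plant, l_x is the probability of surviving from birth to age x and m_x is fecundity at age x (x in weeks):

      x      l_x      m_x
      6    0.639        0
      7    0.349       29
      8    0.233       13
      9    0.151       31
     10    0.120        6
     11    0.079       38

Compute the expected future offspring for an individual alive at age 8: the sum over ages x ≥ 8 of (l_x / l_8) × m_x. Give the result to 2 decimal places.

l_8 = 0.233. Conditional survival from age 8 to x is l_x / l_8.
  x=8: (0.233/0.233) × 13 = 13.0000
  x=9: (0.151/0.233) × 31 = 20.0901
  x=10: (0.120/0.233) × 6 = 3.0901
  x=11: (0.079/0.233) × 38 = 12.8841
Sum = 13.0000 + 20.0901 + 3.0901 + 12.8841 = 49.0644

49.06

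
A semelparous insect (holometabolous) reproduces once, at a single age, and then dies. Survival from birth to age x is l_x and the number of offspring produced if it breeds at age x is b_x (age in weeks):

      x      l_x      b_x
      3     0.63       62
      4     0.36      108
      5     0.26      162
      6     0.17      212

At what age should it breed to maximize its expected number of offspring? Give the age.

5

Expected offspring if breeding at age x = l_x × b_x:
  age 3: 0.63 × 62 = 39.060
  age 4: 0.36 × 108 = 38.880
  age 5: 0.26 × 162 = 42.120
  age 6: 0.17 × 212 = 36.040
Maximum at age 5 (42.120).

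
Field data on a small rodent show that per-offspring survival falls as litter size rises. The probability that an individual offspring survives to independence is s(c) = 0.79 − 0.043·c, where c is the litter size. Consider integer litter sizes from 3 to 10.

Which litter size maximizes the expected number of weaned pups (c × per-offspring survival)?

Expected weaned pups = c × s(c):
  c=3: 3 × 0.661 = 1.983
  c=4: 4 × 0.618 = 2.472
  c=5: 5 × 0.575 = 2.875
  c=6: 6 × 0.532 = 3.192
  c=7: 7 × 0.489 = 3.423
  c=8: 8 × 0.446 = 3.568
  c=9: 9 × 0.403 = 3.627
  c=10: 10 × 0.360 = 3.600
Maximum at c = 9 (3.627 weaned pups).

9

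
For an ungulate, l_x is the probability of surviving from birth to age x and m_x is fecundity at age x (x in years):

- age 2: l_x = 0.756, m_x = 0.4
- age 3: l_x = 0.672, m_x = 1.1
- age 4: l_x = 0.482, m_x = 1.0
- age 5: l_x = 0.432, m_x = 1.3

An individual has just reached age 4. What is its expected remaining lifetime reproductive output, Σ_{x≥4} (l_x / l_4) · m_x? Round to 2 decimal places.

2.17

l_4 = 0.482. Conditional survival from age 4 to x is l_x / l_4.
  x=4: (0.482/0.482) × 1.0 = 1.0000
  x=5: (0.432/0.482) × 1.3 = 1.1651
Sum = 1.0000 + 1.1651 = 2.1651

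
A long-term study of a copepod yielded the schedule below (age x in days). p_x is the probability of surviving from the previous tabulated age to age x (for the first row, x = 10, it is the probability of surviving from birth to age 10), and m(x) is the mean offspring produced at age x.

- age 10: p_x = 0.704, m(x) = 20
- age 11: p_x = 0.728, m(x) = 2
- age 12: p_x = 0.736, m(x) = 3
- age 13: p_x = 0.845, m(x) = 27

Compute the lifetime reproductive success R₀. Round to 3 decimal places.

Survivorship from birth: l_x = p_10·p_11·…·p_x.
  l_10 = 0.70400
  l_11 = 0.51251
  l_12 = 0.37721
  l_13 = 0.31874
R₀ = Σ l_x m(x):
  age 10: 0.70400 × 20 = 14.0800
  age 11: 0.51251 × 2 = 1.0250
  age 12: 0.37721 × 3 = 1.1316
  age 13: 0.31874 × 27 = 8.6060
R₀ = 14.0800 + 1.0250 + 1.1316 + 8.6060 = 24.8426

24.843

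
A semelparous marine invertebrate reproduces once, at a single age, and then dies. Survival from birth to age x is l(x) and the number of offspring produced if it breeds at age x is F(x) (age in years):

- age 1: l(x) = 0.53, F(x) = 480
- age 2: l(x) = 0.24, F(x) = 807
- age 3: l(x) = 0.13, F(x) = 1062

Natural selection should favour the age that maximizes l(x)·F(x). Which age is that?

Expected offspring if breeding at age x = l(x) × F(x):
  age 1: 0.53 × 480 = 254.400
  age 2: 0.24 × 807 = 193.680
  age 3: 0.13 × 1062 = 138.060
Maximum at age 1 (254.400).

1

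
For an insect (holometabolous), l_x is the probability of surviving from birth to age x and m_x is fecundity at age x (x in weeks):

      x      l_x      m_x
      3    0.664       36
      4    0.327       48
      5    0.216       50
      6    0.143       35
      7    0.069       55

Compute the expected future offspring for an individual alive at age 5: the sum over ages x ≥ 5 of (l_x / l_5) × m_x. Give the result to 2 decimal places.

l_5 = 0.216. Conditional survival from age 5 to x is l_x / l_5.
  x=5: (0.216/0.216) × 50 = 50.0000
  x=6: (0.143/0.216) × 35 = 23.1713
  x=7: (0.069/0.216) × 55 = 17.5694
Sum = 50.0000 + 23.1713 + 17.5694 = 90.7407

90.74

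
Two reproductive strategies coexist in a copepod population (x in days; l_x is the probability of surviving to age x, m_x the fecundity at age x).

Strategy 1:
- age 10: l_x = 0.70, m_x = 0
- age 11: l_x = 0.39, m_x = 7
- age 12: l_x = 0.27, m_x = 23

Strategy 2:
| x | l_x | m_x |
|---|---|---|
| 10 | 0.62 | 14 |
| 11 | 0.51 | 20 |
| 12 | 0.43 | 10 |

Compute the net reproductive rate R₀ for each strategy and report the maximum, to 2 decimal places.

23.18

Strategy 1: R₀ = 0.70×0 + 0.39×7 + 0.27×23 = 8.9400
Strategy 2: R₀ = 0.62×14 + 0.51×20 + 0.43×10 = 23.1800
Highest R₀: strategy 2 with 23.1800.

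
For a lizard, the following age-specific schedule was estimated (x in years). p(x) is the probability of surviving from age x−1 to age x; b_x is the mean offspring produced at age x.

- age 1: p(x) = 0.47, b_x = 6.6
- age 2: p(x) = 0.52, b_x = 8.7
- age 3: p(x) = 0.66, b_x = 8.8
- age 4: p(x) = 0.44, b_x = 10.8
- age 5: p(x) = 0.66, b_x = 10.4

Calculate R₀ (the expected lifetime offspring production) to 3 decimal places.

Survivorship from birth: l_x = p_1·p_2·…·p_x.
  l_1 = 0.47000
  l_2 = 0.24440
  l_3 = 0.16130
  l_4 = 0.07097
  l_5 = 0.04684
R₀ = Σ l_x b_x:
  age 1: 0.47000 × 6.6 = 3.1020
  age 2: 0.24440 × 8.7 = 2.1263
  age 3: 0.16130 × 8.8 = 1.4194
  age 4: 0.07097 × 10.8 = 0.7665
  age 5: 0.04684 × 10.4 = 0.4871
R₀ = 3.1020 + 2.1263 + 1.4194 + 0.7665 + 0.4871 = 7.9013

7.901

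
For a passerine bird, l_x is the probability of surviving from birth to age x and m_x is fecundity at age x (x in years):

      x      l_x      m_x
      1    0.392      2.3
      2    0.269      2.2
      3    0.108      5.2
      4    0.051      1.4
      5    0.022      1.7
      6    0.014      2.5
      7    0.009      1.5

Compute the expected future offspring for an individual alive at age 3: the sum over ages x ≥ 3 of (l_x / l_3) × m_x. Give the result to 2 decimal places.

l_3 = 0.108. Conditional survival from age 3 to x is l_x / l_3.
  x=3: (0.108/0.108) × 5.2 = 5.2000
  x=4: (0.051/0.108) × 1.4 = 0.6611
  x=5: (0.022/0.108) × 1.7 = 0.3463
  x=6: (0.014/0.108) × 2.5 = 0.3241
  x=7: (0.009/0.108) × 1.5 = 0.1250
Sum = 5.2000 + 0.6611 + 0.3463 + 0.3241 + 0.1250 = 6.6565

6.66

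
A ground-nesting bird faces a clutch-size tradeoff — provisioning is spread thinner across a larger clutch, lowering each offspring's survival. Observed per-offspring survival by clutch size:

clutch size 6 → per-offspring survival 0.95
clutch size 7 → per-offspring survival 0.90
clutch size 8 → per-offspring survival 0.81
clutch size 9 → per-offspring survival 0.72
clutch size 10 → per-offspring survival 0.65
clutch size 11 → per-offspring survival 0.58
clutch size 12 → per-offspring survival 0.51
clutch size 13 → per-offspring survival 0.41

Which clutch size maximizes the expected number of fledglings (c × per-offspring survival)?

10

Expected fledglings = c × s(c):
  c=6: 6 × 0.95 = 5.700
  c=7: 7 × 0.90 = 6.300
  c=8: 8 × 0.81 = 6.480
  c=9: 9 × 0.72 = 6.480
  c=10: 10 × 0.65 = 6.500
  c=11: 11 × 0.58 = 6.380
  c=12: 12 × 0.51 = 6.120
  c=13: 13 × 0.41 = 5.330
Maximum at c = 10 (6.500 fledglings).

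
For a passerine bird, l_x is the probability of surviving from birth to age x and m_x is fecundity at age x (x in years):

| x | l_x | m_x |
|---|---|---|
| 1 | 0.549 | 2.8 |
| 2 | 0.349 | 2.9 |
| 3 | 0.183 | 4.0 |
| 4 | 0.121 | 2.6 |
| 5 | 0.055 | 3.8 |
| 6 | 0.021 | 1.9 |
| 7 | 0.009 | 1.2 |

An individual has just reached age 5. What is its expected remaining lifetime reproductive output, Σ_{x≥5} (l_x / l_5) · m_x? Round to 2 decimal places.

l_5 = 0.055. Conditional survival from age 5 to x is l_x / l_5.
  x=5: (0.055/0.055) × 3.8 = 3.8000
  x=6: (0.021/0.055) × 1.9 = 0.7255
  x=7: (0.009/0.055) × 1.2 = 0.1964
Sum = 3.8000 + 0.7255 + 0.1964 = 4.7218

4.72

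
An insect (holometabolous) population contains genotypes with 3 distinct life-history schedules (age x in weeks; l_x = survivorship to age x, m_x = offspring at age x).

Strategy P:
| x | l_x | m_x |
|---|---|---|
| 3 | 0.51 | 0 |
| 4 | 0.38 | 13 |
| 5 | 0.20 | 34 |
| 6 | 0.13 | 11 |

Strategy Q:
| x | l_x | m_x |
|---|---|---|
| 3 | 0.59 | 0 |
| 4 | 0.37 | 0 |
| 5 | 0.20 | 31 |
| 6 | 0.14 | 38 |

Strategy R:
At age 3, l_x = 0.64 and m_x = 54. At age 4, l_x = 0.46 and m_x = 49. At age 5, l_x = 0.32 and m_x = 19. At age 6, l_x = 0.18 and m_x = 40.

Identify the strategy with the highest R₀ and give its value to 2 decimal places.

70.38

Strategy P: R₀ = 0.51×0 + 0.38×13 + 0.20×34 + 0.13×11 = 13.1700
Strategy Q: R₀ = 0.59×0 + 0.37×0 + 0.20×31 + 0.14×38 = 11.5200
Strategy R: R₀ = 0.64×54 + 0.46×49 + 0.32×19 + 0.18×40 = 70.3800
Highest R₀: strategy R with 70.3800.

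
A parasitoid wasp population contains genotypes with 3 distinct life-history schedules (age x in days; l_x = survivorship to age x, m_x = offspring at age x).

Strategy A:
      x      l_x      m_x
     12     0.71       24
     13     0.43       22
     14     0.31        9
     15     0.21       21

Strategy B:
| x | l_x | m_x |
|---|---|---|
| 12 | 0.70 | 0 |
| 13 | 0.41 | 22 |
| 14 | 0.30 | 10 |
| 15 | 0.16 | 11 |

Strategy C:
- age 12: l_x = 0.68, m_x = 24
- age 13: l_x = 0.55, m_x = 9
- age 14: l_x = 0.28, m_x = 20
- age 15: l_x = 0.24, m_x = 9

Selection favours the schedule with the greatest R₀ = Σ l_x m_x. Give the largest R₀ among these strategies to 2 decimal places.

33.70

Strategy A: R₀ = 0.71×24 + 0.43×22 + 0.31×9 + 0.21×21 = 33.7000
Strategy B: R₀ = 0.70×0 + 0.41×22 + 0.30×10 + 0.16×11 = 13.7800
Strategy C: R₀ = 0.68×24 + 0.55×9 + 0.28×20 + 0.24×9 = 29.0300
Highest R₀: strategy A with 33.7000.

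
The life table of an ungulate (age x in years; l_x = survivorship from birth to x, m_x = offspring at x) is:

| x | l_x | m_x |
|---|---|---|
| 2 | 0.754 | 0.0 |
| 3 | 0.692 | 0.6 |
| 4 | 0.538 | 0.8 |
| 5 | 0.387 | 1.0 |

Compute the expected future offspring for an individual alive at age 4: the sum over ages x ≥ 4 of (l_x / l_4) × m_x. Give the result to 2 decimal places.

1.52

l_4 = 0.538. Conditional survival from age 4 to x is l_x / l_4.
  x=4: (0.538/0.538) × 0.8 = 0.8000
  x=5: (0.387/0.538) × 1.0 = 0.7193
Sum = 0.8000 + 0.7193 = 1.5193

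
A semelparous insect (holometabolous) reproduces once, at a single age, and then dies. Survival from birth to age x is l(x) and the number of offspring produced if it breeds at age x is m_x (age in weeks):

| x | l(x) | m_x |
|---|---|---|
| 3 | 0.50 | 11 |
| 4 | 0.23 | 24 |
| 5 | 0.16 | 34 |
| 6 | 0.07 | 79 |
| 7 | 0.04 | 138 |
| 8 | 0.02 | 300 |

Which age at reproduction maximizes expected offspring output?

8

Expected offspring if breeding at age x = l(x) × m_x:
  age 3: 0.50 × 11 = 5.500
  age 4: 0.23 × 24 = 5.520
  age 5: 0.16 × 34 = 5.440
  age 6: 0.07 × 79 = 5.530
  age 7: 0.04 × 138 = 5.520
  age 8: 0.02 × 300 = 6.000
Maximum at age 8 (6.000).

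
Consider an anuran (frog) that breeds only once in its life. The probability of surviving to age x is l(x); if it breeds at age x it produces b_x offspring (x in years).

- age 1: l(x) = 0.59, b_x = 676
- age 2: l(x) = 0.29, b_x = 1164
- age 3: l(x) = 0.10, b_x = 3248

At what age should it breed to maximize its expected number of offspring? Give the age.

1

Expected offspring if breeding at age x = l(x) × b_x:
  age 1: 0.59 × 676 = 398.840
  age 2: 0.29 × 1164 = 337.560
  age 3: 0.10 × 3248 = 324.800
Maximum at age 1 (398.840).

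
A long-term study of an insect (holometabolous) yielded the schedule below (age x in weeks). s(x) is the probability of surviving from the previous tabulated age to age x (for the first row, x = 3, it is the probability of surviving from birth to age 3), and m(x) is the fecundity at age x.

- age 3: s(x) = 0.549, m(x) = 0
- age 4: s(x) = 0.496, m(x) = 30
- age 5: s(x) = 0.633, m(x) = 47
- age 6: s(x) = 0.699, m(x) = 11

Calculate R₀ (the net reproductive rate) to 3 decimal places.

Survivorship from birth: l_x = s_3·s_4·…·s_x.
  l_3 = 0.54900
  l_4 = 0.27230
  l_5 = 0.17237
  l_6 = 0.12049
R₀ = Σ l_x m(x):
  age 3: 0.54900 × 0 = 0.0000
  age 4: 0.27230 × 30 = 8.1690
  age 5: 0.17237 × 47 = 8.1014
  age 6: 0.12049 × 11 = 1.3254
R₀ = 0.0000 + 8.1690 + 8.1014 + 1.3254 = 17.5958

17.596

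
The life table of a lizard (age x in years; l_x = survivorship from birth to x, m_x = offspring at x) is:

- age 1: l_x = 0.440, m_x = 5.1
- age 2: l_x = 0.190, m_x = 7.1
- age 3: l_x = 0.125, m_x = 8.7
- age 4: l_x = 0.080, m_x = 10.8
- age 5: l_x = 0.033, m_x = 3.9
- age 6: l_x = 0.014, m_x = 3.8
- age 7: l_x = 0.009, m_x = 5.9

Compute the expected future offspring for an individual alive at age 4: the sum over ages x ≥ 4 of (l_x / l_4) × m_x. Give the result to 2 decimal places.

l_4 = 0.080. Conditional survival from age 4 to x is l_x / l_4.
  x=4: (0.080/0.080) × 10.8 = 10.8000
  x=5: (0.033/0.080) × 3.9 = 1.6088
  x=6: (0.014/0.080) × 3.8 = 0.6650
  x=7: (0.009/0.080) × 5.9 = 0.6637
Sum = 10.8000 + 1.6088 + 0.6650 + 0.6637 = 13.7375

13.74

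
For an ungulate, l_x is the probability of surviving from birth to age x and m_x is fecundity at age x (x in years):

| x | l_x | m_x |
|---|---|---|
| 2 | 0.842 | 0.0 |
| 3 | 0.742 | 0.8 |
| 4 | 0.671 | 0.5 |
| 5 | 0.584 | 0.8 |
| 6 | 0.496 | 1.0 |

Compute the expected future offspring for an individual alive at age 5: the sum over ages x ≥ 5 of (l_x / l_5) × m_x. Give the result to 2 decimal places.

1.65

l_5 = 0.584. Conditional survival from age 5 to x is l_x / l_5.
  x=5: (0.584/0.584) × 0.8 = 0.8000
  x=6: (0.496/0.584) × 1.0 = 0.8493
Sum = 0.8000 + 0.8493 = 1.6493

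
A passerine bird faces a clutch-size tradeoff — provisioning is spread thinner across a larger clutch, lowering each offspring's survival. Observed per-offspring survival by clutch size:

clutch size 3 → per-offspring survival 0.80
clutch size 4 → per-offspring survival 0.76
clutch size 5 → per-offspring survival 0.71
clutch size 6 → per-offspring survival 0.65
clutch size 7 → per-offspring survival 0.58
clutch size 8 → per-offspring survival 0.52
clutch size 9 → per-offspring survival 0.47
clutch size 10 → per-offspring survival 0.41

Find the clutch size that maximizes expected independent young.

9

Expected independent young = c × s(c):
  c=3: 3 × 0.80 = 2.400
  c=4: 4 × 0.76 = 3.040
  c=5: 5 × 0.71 = 3.550
  c=6: 6 × 0.65 = 3.900
  c=7: 7 × 0.58 = 4.060
  c=8: 8 × 0.52 = 4.160
  c=9: 9 × 0.47 = 4.230
  c=10: 10 × 0.41 = 4.100
Maximum at c = 9 (4.230 independent young).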